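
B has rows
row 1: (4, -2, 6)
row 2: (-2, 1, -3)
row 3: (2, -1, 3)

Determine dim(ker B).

2

Row reduce to echelon form.
R2 ← R2 + (1/2)·R1: [0, 0, 0]
R3 ← R3 − (1/2)·R1: [0, 0, 0]
1 nonzero row, so rank(B) = 1.
B has 3 columns; by rank–nullity, nullity = 3 − 1 = 2.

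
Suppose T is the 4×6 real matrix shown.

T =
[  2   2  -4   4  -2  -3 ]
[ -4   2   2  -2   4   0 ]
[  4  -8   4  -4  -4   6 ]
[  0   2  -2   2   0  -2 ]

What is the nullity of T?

Row reduce to echelon form.
R2 ← R2 + (2)·R1: [0, 6, -6, 6, 0, -6]
R3 ← R3 − (2)·R1: [0, -12, 12, -12, 0, 12]
R3 ← R3 + (2)·R2: [0, 0, 0, 0, 0, 0]
R4 ← R4 − (1/3)·R2: [0, 0, 0, 0, 0, 0]
2 nonzero rows, so rank(T) = 2.
T has 6 columns; by rank–nullity, nullity = 6 − 2 = 4.

4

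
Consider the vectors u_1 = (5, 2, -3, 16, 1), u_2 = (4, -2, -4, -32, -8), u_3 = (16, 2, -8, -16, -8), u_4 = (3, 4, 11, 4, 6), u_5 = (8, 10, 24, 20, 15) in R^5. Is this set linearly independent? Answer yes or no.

no

Form the matrix with these vectors as rows and row reduce.
R2 ← R2 − (4/5)·R1: [0, -18/5, -8/5, -224/5, -44/5]
R3 ← R3 − (16/5)·R1: [0, -22/5, 8/5, -336/5, -56/5]
R4 ← R4 − (3/5)·R1: [0, 14/5, 64/5, -28/5, 27/5]
R5 ← R5 − (8/5)·R1: [0, 34/5, 144/5, -28/5, 67/5]
R3 ← R3 − (11/9)·R2: [0, 0, 32/9, -112/9, -4/9]
R4 ← R4 + (7/9)·R2: [0, 0, 104/9, -364/9, -13/9]
R5 ← R5 + (17/9)·R2: [0, 0, 232/9, -812/9, -29/9]
R4 ← R4 − (13/4)·R3: [0, 0, 0, 0, 0]
R5 ← R5 − (29/4)·R3: [0, 0, 0, 0, 0]
3 nonzero rows, so the 5 vectors span a space of dimension 3.
Since 3 < 5, the vectors are linearly dependent.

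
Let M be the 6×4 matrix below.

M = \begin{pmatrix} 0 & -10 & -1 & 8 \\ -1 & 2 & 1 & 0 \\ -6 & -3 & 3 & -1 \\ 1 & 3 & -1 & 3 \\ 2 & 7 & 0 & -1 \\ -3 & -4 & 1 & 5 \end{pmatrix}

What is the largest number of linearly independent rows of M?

Row reduce to echelon form.
Swap R1 ↔ R2
R3 ← R3 − (6)·R1: [0, -15, -3, -1]
R4 ← R4 + R1: [0, 5, 0, 3]
R5 ← R5 + (2)·R1: [0, 11, 2, -1]
R6 ← R6 − (3)·R1: [0, -10, -2, 5]
R3 ← R3 − (3/2)·R2: [0, 0, -3/2, -13]
R4 ← R4 + (1/2)·R2: [0, 0, -1/2, 7]
R5 ← R5 + (11/10)·R2: [0, 0, 9/10, 39/5]
R6 ← R6 − R2: [0, 0, -1, -3]
R4 ← R4 − (1/3)·R3: [0, 0, 0, 34/3]
R5 ← R5 + (3/5)·R3: [0, 0, 0, 0]
R6 ← R6 − (2/3)·R3: [0, 0, 0, 17/3]
R6 ← R6 − (1/2)·R4: [0, 0, 0, 0]
Echelon form has 4 nonzero rows, so rank(M) = 4.
The rank gives the maximum number of linearly independent rows: 4.

4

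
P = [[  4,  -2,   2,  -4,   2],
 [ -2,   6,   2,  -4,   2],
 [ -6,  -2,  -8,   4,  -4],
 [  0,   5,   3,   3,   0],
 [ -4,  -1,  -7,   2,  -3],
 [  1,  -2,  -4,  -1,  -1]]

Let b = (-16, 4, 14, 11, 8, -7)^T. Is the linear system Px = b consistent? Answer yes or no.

Row reduce the augmented matrix [P | b].
R2 ← R2 + (1/2)·R1: [0, 5, 3, -6, 3, -4]
R3 ← R3 + (3/2)·R1: [0, -5, -5, -2, -1, -10]
R5 ← R5 + R1: [0, -3, -5, -2, -1, -8]
R6 ← R6 − (1/4)·R1: [0, -3/2, -9/2, 0, -3/2, -3]
R3 ← R3 + R2: [0, 0, -2, -8, 2, -14]
R4 ← R4 − R2: [0, 0, 0, 9, -3, 15]
R5 ← R5 + (3/5)·R2: [0, 0, -16/5, -28/5, 4/5, -52/5]
R6 ← R6 + (3/10)·R2: [0, 0, -18/5, -9/5, -3/5, -21/5]
R5 ← R5 − (8/5)·R3: [0, 0, 0, 36/5, -12/5, 12]
R6 ← R6 − (9/5)·R3: [0, 0, 0, 63/5, -21/5, 21]
R5 ← R5 − (4/5)·R4: [0, 0, 0, 0, 0, 0]
R6 ← R6 − (7/5)·R4: [0, 0, 0, 0, 0, 0]
The echelon form has 4 nonzero rows, and every pivot lies in the first 5 columns, so rank(P) = rank([P|b]) = 4.
The system is consistent.

yes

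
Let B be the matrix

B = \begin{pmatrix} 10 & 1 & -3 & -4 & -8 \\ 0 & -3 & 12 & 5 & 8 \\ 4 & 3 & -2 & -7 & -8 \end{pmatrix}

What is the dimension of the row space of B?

3

Row reduce to echelon form.
R3 ← R3 − (2/5)·R1: [0, 13/5, -4/5, -27/5, -24/5]
R3 ← R3 + (13/15)·R2: [0, 0, 48/5, -16/15, 32/15]
Echelon form has 3 nonzero rows, so rank(B) = 3.
The row space has dimension equal to the rank: 3.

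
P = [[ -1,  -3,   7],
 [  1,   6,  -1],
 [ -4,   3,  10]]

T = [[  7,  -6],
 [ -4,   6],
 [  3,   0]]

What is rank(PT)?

First compute PT:
[[ 26, -12],
 [-20,  30],
 [-10,  42]]
Now row reduce the product.
R2 ← R2 + (10/13)·R1: [0, 270/13]
R3 ← R3 + (5/13)·R1: [0, 486/13]
R3 ← R3 − (9/5)·R2: [0, 0]
2 nonzero rows, so rank(PT) = 2.

2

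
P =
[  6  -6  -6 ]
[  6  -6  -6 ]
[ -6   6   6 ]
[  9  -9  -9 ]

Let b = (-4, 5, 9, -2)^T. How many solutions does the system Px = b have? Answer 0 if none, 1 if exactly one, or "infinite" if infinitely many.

Row reduce the augmented matrix [P | b].
R2 ← R2 − R1: [0, 0, 0, 9]
R3 ← R3 + R1: [0, 0, 0, 5]
R4 ← R4 − (3/2)·R1: [0, 0, 0, 4]
R3 ← R3 − (5/9)·R2: [0, 0, 0, 0]
R4 ← R4 − (4/9)·R2: [0, 0, 0, 0]
The echelon form has 2 nonzero rows; the last pivot sits in the augmented column, so rank(P) = 1 but rank([P|b]) = 2.
Since the ranks differ, the system is inconsistent.
It has no solutions.

0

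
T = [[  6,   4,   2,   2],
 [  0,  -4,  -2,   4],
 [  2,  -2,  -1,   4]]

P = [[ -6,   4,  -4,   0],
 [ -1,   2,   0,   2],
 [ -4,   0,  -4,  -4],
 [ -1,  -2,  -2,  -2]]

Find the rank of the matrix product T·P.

2

First compute TP:
[[-50,  28, -36,  -4],
 [  8, -16,   0,  -8],
 [-10,  -4, -12,  -8]]
Now row reduce the product.
R2 ← R2 + (4/25)·R1: [0, -288/25, -144/25, -216/25]
R3 ← R3 − (1/5)·R1: [0, -48/5, -24/5, -36/5]
R3 ← R3 − (5/6)·R2: [0, 0, 0, 0]
2 nonzero rows, so rank(TP) = 2.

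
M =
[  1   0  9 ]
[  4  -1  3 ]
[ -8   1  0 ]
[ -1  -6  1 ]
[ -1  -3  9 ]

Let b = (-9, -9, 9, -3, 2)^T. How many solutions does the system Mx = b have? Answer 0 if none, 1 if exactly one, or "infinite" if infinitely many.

Row reduce the augmented matrix [M | b].
R2 ← R2 − (4)·R1: [0, -1, -33, 27]
R3 ← R3 + (8)·R1: [0, 1, 72, -63]
R4 ← R4 + R1: [0, -6, 10, -12]
R5 ← R5 + R1: [0, -3, 18, -7]
R3 ← R3 + R2: [0, 0, 39, -36]
R4 ← R4 − (6)·R2: [0, 0, 208, -174]
R5 ← R5 − (3)·R2: [0, 0, 117, -88]
R4 ← R4 − (16/3)·R3: [0, 0, 0, 18]
R5 ← R5 − (3)·R3: [0, 0, 0, 20]
R5 ← R5 − (10/9)·R4: [0, 0, 0, 0]
The echelon form has 4 nonzero rows; the last pivot sits in the augmented column, so rank(M) = 3 but rank([M|b]) = 4.
Since the ranks differ, the system is inconsistent.
It has no solutions.

0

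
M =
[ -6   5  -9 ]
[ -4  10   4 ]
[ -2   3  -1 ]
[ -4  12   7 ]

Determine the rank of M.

2

Row reduce to echelon form.
R2 ← R2 − (2/3)·R1: [0, 20/3, 10]
R3 ← R3 − (1/3)·R1: [0, 4/3, 2]
R4 ← R4 − (2/3)·R1: [0, 26/3, 13]
R3 ← R3 − (1/5)·R2: [0, 0, 0]
R4 ← R4 − (13/10)·R2: [0, 0, 0]
Echelon form has 2 nonzero rows, so rank(M) = 2.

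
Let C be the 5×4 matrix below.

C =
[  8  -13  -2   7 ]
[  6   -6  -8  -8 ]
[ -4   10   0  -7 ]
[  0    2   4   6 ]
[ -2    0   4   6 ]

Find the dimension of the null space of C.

Row reduce to echelon form.
R2 ← R2 − (3/4)·R1: [0, 15/4, -13/2, -53/4]
R3 ← R3 + (1/2)·R1: [0, 7/2, -1, -7/2]
R5 ← R5 + (1/4)·R1: [0, -13/4, 7/2, 31/4]
R3 ← R3 − (14/15)·R2: [0, 0, 76/15, 133/15]
R4 ← R4 − (8/15)·R2: [0, 0, 112/15, 196/15]
R5 ← R5 + (13/15)·R2: [0, 0, -32/15, -56/15]
R4 ← R4 − (28/19)·R3: [0, 0, 0, 0]
R5 ← R5 + (8/19)·R3: [0, 0, 0, 0]
3 nonzero rows, so rank(C) = 3.
C has 4 columns; by rank–nullity, nullity = 4 − 3 = 1.

1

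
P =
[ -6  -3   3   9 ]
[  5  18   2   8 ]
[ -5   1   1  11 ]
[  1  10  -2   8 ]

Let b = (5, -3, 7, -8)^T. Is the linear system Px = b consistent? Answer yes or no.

no

Row reduce the augmented matrix [P | b].
R2 ← R2 + (5/6)·R1: [0, 31/2, 9/2, 31/2, 7/6]
R3 ← R3 − (5/6)·R1: [0, 7/2, -3/2, 7/2, 17/6]
R4 ← R4 + (1/6)·R1: [0, 19/2, -3/2, 19/2, -43/6]
R3 ← R3 − (7/31)·R2: [0, 0, -78/31, 0, 239/93]
R4 ← R4 − (19/31)·R2: [0, 0, -132/31, 0, -733/93]
R4 ← R4 − (22/13)·R3: [0, 0, 0, 0, -159/13]
The echelon form has 4 nonzero rows; the last pivot sits in the augmented column, so rank(P) = 3 but rank([P|b]) = 4.
Since the ranks differ, the system is inconsistent.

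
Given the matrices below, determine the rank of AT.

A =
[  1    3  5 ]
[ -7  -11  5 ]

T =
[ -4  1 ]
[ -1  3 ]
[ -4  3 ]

First compute AT:
[[-27,  25],
 [ 19, -25]]
Now row reduce the product.
R2 ← R2 + (19/27)·R1: [0, -200/27]
2 nonzero rows, so rank(AT) = 2.

2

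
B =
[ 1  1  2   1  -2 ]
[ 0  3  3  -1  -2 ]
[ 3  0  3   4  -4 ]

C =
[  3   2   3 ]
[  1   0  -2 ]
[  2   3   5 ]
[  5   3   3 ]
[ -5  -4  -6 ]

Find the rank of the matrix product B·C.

First compute BC:
[[ 23,  19,  26],
 [ 14,  14,  18],
 [ 55,  43,  60]]
Now row reduce the product.
R2 ← R2 − (14/23)·R1: [0, 56/23, 50/23]
R3 ← R3 − (55/23)·R1: [0, -56/23, -50/23]
R3 ← R3 + R2: [0, 0, 0]
2 nonzero rows, so rank(BC) = 2.

2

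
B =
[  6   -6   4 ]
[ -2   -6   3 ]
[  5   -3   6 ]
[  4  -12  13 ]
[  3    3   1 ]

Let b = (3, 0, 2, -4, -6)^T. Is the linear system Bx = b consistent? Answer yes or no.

no

Row reduce the augmented matrix [B | b].
R2 ← R2 + (1/3)·R1: [0, -8, 13/3, 1]
R3 ← R3 − (5/6)·R1: [0, 2, 8/3, -1/2]
R4 ← R4 − (2/3)·R1: [0, -8, 31/3, -6]
R5 ← R5 − (1/2)·R1: [0, 6, -1, -15/2]
R3 ← R3 + (1/4)·R2: [0, 0, 15/4, -1/4]
R4 ← R4 − R2: [0, 0, 6, -7]
R5 ← R5 + (3/4)·R2: [0, 0, 9/4, -27/4]
R4 ← R4 − (8/5)·R3: [0, 0, 0, -33/5]
R5 ← R5 − (3/5)·R3: [0, 0, 0, -33/5]
R5 ← R5 − R4: [0, 0, 0, 0]
The echelon form has 4 nonzero rows; the last pivot sits in the augmented column, so rank(B) = 3 but rank([B|b]) = 4.
Since the ranks differ, the system is inconsistent.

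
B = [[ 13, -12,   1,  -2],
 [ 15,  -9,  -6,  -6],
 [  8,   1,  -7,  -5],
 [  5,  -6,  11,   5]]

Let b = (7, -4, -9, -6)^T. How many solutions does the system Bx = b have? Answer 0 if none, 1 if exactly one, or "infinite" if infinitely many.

0

Row reduce the augmented matrix [B | b].
R2 ← R2 − (15/13)·R1: [0, 63/13, -93/13, -48/13, -157/13]
R3 ← R3 − (8/13)·R1: [0, 109/13, -99/13, -49/13, -173/13]
R4 ← R4 − (5/13)·R1: [0, -18/13, 138/13, 75/13, -113/13]
R3 ← R3 − (109/63)·R2: [0, 0, 100/21, 55/21, 478/63]
R4 ← R4 + (2/7)·R2: [0, 0, 60/7, 33/7, -85/7]
R4 ← R4 − (9/5)·R3: [0, 0, 0, 0, -129/5]
The echelon form has 4 nonzero rows; the last pivot sits in the augmented column, so rank(B) = 3 but rank([B|b]) = 4.
Since the ranks differ, the system is inconsistent.
It has no solutions.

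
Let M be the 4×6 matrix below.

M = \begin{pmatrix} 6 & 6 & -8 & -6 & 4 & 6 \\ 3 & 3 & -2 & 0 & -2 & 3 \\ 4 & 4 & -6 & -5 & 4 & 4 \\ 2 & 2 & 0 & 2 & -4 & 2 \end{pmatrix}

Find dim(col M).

Row reduce to echelon form.
R2 ← R2 − (1/2)·R1: [0, 0, 2, 3, -4, 0]
R3 ← R3 − (2/3)·R1: [0, 0, -2/3, -1, 4/3, 0]
R4 ← R4 − (1/3)·R1: [0, 0, 8/3, 4, -16/3, 0]
R3 ← R3 + (1/3)·R2: [0, 0, 0, 0, 0, 0]
R4 ← R4 − (4/3)·R2: [0, 0, 0, 0, 0, 0]
Echelon form has 2 nonzero rows, so rank(M) = 2.
The column space has dimension equal to the rank: 2.

2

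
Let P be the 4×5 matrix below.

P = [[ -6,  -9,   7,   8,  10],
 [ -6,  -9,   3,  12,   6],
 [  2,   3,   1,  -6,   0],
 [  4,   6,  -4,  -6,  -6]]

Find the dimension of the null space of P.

3

Row reduce to echelon form.
R2 ← R2 − R1: [0, 0, -4, 4, -4]
R3 ← R3 + (1/3)·R1: [0, 0, 10/3, -10/3, 10/3]
R4 ← R4 + (2/3)·R1: [0, 0, 2/3, -2/3, 2/3]
R3 ← R3 + (5/6)·R2: [0, 0, 0, 0, 0]
R4 ← R4 + (1/6)·R2: [0, 0, 0, 0, 0]
2 nonzero rows, so rank(P) = 2.
P has 5 columns; by rank–nullity, nullity = 5 − 2 = 3.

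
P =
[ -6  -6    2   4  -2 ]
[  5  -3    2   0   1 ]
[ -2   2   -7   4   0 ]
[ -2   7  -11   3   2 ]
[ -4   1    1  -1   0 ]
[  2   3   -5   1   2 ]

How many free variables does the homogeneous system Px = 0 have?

Row reduce to echelon form.
R2 ← R2 + (5/6)·R1: [0, -8, 11/3, 10/3, -2/3]
R3 ← R3 − (1/3)·R1: [0, 4, -23/3, 8/3, 2/3]
R4 ← R4 − (1/3)·R1: [0, 9, -35/3, 5/3, 8/3]
R5 ← R5 − (2/3)·R1: [0, 5, -1/3, -11/3, 4/3]
R6 ← R6 + (1/3)·R1: [0, 1, -13/3, 7/3, 4/3]
R3 ← R3 + (1/2)·R2: [0, 0, -35/6, 13/3, 1/3]
R4 ← R4 + (9/8)·R2: [0, 0, -181/24, 65/12, 23/12]
R5 ← R5 + (5/8)·R2: [0, 0, 47/24, -19/12, 11/12]
R6 ← R6 + (1/8)·R2: [0, 0, -31/8, 11/4, 5/4]
R4 ← R4 − (181/140)·R3: [0, 0, 0, -13/70, 52/35]
R5 ← R5 + (47/140)·R3: [0, 0, 0, -9/70, 36/35]
R6 ← R6 − (93/140)·R3: [0, 0, 0, -9/70, 36/35]
R5 ← R5 − (9/13)·R4: [0, 0, 0, 0, 0]
R6 ← R6 − (9/13)·R4: [0, 0, 0, 0, 0]
4 nonzero rows, so rank(P) = 4.
P has 5 columns; by rank–nullity, nullity = 5 − 4 = 1.

1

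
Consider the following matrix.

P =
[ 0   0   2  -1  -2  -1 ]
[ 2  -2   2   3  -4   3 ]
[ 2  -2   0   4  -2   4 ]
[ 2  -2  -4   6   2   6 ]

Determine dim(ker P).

Row reduce to echelon form.
Swap R1 ↔ R2
R3 ← R3 − R1: [0, 0, -2, 1, 2, 1]
R4 ← R4 − R1: [0, 0, -6, 3, 6, 3]
R3 ← R3 + R2: [0, 0, 0, 0, 0, 0]
R4 ← R4 + (3)·R2: [0, 0, 0, 0, 0, 0]
2 nonzero rows, so rank(P) = 2.
P has 6 columns; by rank–nullity, nullity = 6 − 2 = 4.

4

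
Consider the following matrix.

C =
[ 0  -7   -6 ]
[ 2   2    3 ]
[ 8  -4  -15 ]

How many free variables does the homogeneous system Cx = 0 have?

0

Row reduce to echelon form.
Swap R1 ↔ R2
R3 ← R3 − (4)·R1: [0, -12, -27]
R3 ← R3 − (12/7)·R2: [0, 0, -117/7]
3 nonzero rows, so rank(C) = 3.
C has 3 columns; by rank–nullity, nullity = 3 − 3 = 0.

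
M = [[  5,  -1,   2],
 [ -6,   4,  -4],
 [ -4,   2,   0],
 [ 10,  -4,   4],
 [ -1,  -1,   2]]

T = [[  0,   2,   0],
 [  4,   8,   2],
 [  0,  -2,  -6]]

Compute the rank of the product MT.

3

First compute MT:
[[ -4,  -2, -14],
 [ 16,  28,  32],
 [  8,   8,   4],
 [-16, -20, -32],
 [ -4, -14, -14]]
Now row reduce the product.
R2 ← R2 + (4)·R1: [0, 20, -24]
R3 ← R3 + (2)·R1: [0, 4, -24]
R4 ← R4 − (4)·R1: [0, -12, 24]
R5 ← R5 − R1: [0, -12, 0]
R3 ← R3 − (1/5)·R2: [0, 0, -96/5]
R4 ← R4 + (3/5)·R2: [0, 0, 48/5]
R5 ← R5 + (3/5)·R2: [0, 0, -72/5]
R4 ← R4 + (1/2)·R3: [0, 0, 0]
R5 ← R5 − (3/4)·R3: [0, 0, 0]
3 nonzero rows, so rank(MT) = 3.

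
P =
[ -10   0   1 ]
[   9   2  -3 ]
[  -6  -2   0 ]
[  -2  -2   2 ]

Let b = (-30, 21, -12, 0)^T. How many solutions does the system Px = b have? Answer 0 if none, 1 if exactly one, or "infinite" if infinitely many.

Row reduce the augmented matrix [P | b].
R2 ← R2 + (9/10)·R1: [0, 2, -21/10, -6]
R3 ← R3 − (3/5)·R1: [0, -2, -3/5, 6]
R4 ← R4 − (1/5)·R1: [0, -2, 9/5, 6]
R3 ← R3 + R2: [0, 0, -27/10, 0]
R4 ← R4 + R2: [0, 0, -3/10, 0]
R4 ← R4 − (1/9)·R3: [0, 0, 0, 0]
The echelon form has 3 nonzero rows, and every pivot lies in the first 3 columns, so rank(P) = rank([P|b]) = 3.
The system is consistent.
rank = 3 = number of unknowns, so the solution is unique.

1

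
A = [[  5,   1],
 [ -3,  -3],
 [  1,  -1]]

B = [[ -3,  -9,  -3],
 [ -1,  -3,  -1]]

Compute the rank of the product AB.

1

First compute AB:
[[-16, -48, -16],
 [ 12,  36,  12],
 [ -2,  -6,  -2]]
Now row reduce the product.
R2 ← R2 + (3/4)·R1: [0, 0, 0]
R3 ← R3 − (1/8)·R1: [0, 0, 0]
1 nonzero row, so rank(AB) = 1.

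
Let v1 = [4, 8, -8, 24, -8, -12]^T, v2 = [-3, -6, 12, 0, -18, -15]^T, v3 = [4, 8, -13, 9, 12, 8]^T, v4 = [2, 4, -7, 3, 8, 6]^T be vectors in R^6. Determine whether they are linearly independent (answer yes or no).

Form the matrix with these vectors as rows and row reduce.
R2 ← R2 + (3/4)·R1: [0, 0, 6, 18, -24, -24]
R3 ← R3 − R1: [0, 0, -5, -15, 20, 20]
R4 ← R4 − (1/2)·R1: [0, 0, -3, -9, 12, 12]
R3 ← R3 + (5/6)·R2: [0, 0, 0, 0, 0, 0]
R4 ← R4 + (1/2)·R2: [0, 0, 0, 0, 0, 0]
2 nonzero rows, so the 4 vectors span a space of dimension 2.
Since 2 < 4, the vectors are linearly dependent.

no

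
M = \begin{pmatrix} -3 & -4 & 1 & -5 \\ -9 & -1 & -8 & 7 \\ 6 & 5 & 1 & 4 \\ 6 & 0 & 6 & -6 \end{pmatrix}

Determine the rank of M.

2

Row reduce to echelon form.
R2 ← R2 − (3)·R1: [0, 11, -11, 22]
R3 ← R3 + (2)·R1: [0, -3, 3, -6]
R4 ← R4 + (2)·R1: [0, -8, 8, -16]
R3 ← R3 + (3/11)·R2: [0, 0, 0, 0]
R4 ← R4 + (8/11)·R2: [0, 0, 0, 0]
Echelon form has 2 nonzero rows, so rank(M) = 2.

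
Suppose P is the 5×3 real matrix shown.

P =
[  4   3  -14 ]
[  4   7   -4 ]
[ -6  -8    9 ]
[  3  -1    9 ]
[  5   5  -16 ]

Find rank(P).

Row reduce to echelon form.
R2 ← R2 − R1: [0, 4, 10]
R3 ← R3 + (3/2)·R1: [0, -7/2, -12]
R4 ← R4 − (3/4)·R1: [0, -13/4, 39/2]
R5 ← R5 − (5/4)·R1: [0, 5/4, 3/2]
R3 ← R3 + (7/8)·R2: [0, 0, -13/4]
R4 ← R4 + (13/16)·R2: [0, 0, 221/8]
R5 ← R5 − (5/16)·R2: [0, 0, -13/8]
R4 ← R4 + (17/2)·R3: [0, 0, 0]
R5 ← R5 − (1/2)·R3: [0, 0, 0]
Echelon form has 3 nonzero rows, so rank(P) = 3.

3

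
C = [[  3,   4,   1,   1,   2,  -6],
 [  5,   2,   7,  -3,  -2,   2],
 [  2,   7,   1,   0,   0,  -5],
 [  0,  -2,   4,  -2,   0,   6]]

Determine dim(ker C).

2

Row reduce to echelon form.
R2 ← R2 − (5/3)·R1: [0, -14/3, 16/3, -14/3, -16/3, 12]
R3 ← R3 − (2/3)·R1: [0, 13/3, 1/3, -2/3, -4/3, -1]
R3 ← R3 + (13/14)·R2: [0, 0, 37/7, -5, -44/7, 71/7]
R4 ← R4 − (3/7)·R2: [0, 0, 12/7, 0, 16/7, 6/7]
R4 ← R4 − (12/37)·R3: [0, 0, 0, 60/37, 160/37, -90/37]
4 nonzero rows, so rank(C) = 4.
C has 6 columns; by rank–nullity, nullity = 6 − 4 = 2.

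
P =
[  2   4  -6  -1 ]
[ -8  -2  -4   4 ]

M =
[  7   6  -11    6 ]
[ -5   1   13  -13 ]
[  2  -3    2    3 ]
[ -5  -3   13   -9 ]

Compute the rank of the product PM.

First compute PM:
[[-13,  37,   5, -49],
 [-74, -50, 106, -70]]
Now row reduce the product.
R2 ← R2 − (74/13)·R1: [0, -3388/13, 1008/13, 2716/13]
2 nonzero rows, so rank(PM) = 2.

2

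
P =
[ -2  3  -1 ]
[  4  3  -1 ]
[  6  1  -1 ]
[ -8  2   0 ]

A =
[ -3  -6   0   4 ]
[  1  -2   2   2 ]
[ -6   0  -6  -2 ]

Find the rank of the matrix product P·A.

First compute PA:
[[ 15,   6,  12,   0],
 [ -3, -30,  12,  24],
 [-11, -38,   8,  28],
 [ 26,  44,   4, -28]]
Now row reduce the product.
R2 ← R2 + (1/5)·R1: [0, -144/5, 72/5, 24]
R3 ← R3 + (11/15)·R1: [0, -168/5, 84/5, 28]
R4 ← R4 − (26/15)·R1: [0, 168/5, -84/5, -28]
R3 ← R3 − (7/6)·R2: [0, 0, 0, 0]
R4 ← R4 + (7/6)·R2: [0, 0, 0, 0]
2 nonzero rows, so rank(PA) = 2.

2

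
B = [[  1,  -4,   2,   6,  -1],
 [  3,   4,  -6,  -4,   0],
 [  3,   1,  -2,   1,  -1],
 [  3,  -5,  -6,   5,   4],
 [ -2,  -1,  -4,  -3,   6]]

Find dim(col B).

4

Row reduce to echelon form.
R2 ← R2 − (3)·R1: [0, 16, -12, -22, 3]
R3 ← R3 − (3)·R1: [0, 13, -8, -17, 2]
R4 ← R4 − (3)·R1: [0, 7, -12, -13, 7]
R5 ← R5 + (2)·R1: [0, -9, 0, 9, 4]
R3 ← R3 − (13/16)·R2: [0, 0, 7/4, 7/8, -7/16]
R4 ← R4 − (7/16)·R2: [0, 0, -27/4, -27/8, 91/16]
R5 ← R5 + (9/16)·R2: [0, 0, -27/4, -27/8, 91/16]
R4 ← R4 + (27/7)·R3: [0, 0, 0, 0, 4]
R5 ← R5 + (27/7)·R3: [0, 0, 0, 0, 4]
R5 ← R5 − R4: [0, 0, 0, 0, 0]
Echelon form has 4 nonzero rows, so rank(B) = 4.
The column space has dimension equal to the rank: 4.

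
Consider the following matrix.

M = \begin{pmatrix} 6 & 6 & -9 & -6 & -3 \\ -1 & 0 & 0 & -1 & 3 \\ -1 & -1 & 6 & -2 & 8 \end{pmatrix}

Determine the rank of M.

3

Row reduce to echelon form.
R2 ← R2 + (1/6)·R1: [0, 1, -3/2, -2, 5/2]
R3 ← R3 + (1/6)·R1: [0, 0, 9/2, -3, 15/2]
Echelon form has 3 nonzero rows, so rank(M) = 3.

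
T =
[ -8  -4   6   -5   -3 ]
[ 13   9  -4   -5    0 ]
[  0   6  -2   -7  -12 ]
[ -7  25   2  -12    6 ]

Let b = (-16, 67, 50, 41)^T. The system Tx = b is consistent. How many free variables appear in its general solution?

1

Row reduce the augmented matrix [T | b].
R2 ← R2 + (13/8)·R1: [0, 5/2, 23/4, -105/8, -39/8, 41]
R4 ← R4 − (7/8)·R1: [0, 57/2, -13/4, -61/8, 69/8, 55]
R3 ← R3 − (12/5)·R2: [0, 0, -79/5, 49/2, -3/10, -242/5]
R4 ← R4 − (57/5)·R2: [0, 0, -344/5, 142, 321/5, -2062/5]
R4 ← R4 − (344/79)·R3: [0, 0, 0, 2790/79, 5175/79, -15930/79]
The echelon form has 4 nonzero rows, and every pivot lies in the first 5 columns, so rank(T) = rank([T|b]) = 4.
The system is consistent.
Free variables = (unknowns) − (rank) = 5 − 4 = 1.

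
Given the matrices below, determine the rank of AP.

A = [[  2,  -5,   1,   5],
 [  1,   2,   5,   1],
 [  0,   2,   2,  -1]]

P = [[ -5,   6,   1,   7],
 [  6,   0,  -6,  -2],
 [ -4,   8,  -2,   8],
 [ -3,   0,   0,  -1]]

First compute AP:
[[-59,  20,  30,  27],
 [-16,  46, -21,  42],
 [  7,  16, -16,  13]]
Now row reduce the product.
R2 ← R2 − (16/59)·R1: [0, 2394/59, -1719/59, 2046/59]
R3 ← R3 + (7/59)·R1: [0, 1084/59, -734/59, 956/59]
R3 ← R3 − (542/1197)·R2: [0, 0, 100/133, 200/399]
3 nonzero rows, so rank(AP) = 3.

3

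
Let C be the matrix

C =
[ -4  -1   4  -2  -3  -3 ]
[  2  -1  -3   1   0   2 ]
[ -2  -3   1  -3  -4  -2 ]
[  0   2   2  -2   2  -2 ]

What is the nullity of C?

3

Row reduce to echelon form.
R2 ← R2 + (1/2)·R1: [0, -3/2, -1, 0, -3/2, 1/2]
R3 ← R3 − (1/2)·R1: [0, -5/2, -1, -2, -5/2, -1/2]
R3 ← R3 − (5/3)·R2: [0, 0, 2/3, -2, 0, -4/3]
R4 ← R4 + (4/3)·R2: [0, 0, 2/3, -2, 0, -4/3]
R4 ← R4 − R3: [0, 0, 0, 0, 0, 0]
3 nonzero rows, so rank(C) = 3.
C has 6 columns; by rank–nullity, nullity = 6 − 3 = 3.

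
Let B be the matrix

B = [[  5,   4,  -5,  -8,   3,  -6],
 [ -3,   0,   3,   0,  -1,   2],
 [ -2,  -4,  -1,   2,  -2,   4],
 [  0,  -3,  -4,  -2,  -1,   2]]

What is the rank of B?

Row reduce to echelon form.
R2 ← R2 + (3/5)·R1: [0, 12/5, 0, -24/5, 4/5, -8/5]
R3 ← R3 + (2/5)·R1: [0, -12/5, -3, -6/5, -4/5, 8/5]
R3 ← R3 + R2: [0, 0, -3, -6, 0, 0]
R4 ← R4 + (5/4)·R2: [0, 0, -4, -8, 0, 0]
R4 ← R4 − (4/3)·R3: [0, 0, 0, 0, 0, 0]
Echelon form has 3 nonzero rows, so rank(B) = 3.

3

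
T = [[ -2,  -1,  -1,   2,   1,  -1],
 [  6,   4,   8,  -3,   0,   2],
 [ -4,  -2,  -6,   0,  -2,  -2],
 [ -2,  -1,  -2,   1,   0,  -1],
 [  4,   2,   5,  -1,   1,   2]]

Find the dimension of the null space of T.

Row reduce to echelon form.
R2 ← R2 + (3)·R1: [0, 1, 5, 3, 3, -1]
R3 ← R3 − (2)·R1: [0, 0, -4, -4, -4, 0]
R4 ← R4 − R1: [0, 0, -1, -1, -1, 0]
R5 ← R5 + (2)·R1: [0, 0, 3, 3, 3, 0]
R4 ← R4 − (1/4)·R3: [0, 0, 0, 0, 0, 0]
R5 ← R5 + (3/4)·R3: [0, 0, 0, 0, 0, 0]
3 nonzero rows, so rank(T) = 3.
T has 6 columns; by rank–nullity, nullity = 6 − 3 = 3.

3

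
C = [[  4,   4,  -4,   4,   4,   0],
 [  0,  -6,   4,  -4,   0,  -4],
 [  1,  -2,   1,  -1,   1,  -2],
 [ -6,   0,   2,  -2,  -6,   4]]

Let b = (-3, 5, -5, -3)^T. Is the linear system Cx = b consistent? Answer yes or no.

no

Row reduce the augmented matrix [C | b].
R3 ← R3 − (1/4)·R1: [0, -3, 2, -2, 0, -2, -17/4]
R4 ← R4 + (3/2)·R1: [0, 6, -4, 4, 0, 4, -15/2]
R3 ← R3 − (1/2)·R2: [0, 0, 0, 0, 0, 0, -27/4]
R4 ← R4 + R2: [0, 0, 0, 0, 0, 0, -5/2]
R4 ← R4 − (10/27)·R3: [0, 0, 0, 0, 0, 0, 0]
The echelon form has 3 nonzero rows; the last pivot sits in the augmented column, so rank(C) = 2 but rank([C|b]) = 3.
Since the ranks differ, the system is inconsistent.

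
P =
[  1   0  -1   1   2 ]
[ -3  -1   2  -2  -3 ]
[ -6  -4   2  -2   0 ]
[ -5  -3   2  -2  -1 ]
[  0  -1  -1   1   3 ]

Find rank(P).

2

Row reduce to echelon form.
R2 ← R2 + (3)·R1: [0, -1, -1, 1, 3]
R3 ← R3 + (6)·R1: [0, -4, -4, 4, 12]
R4 ← R4 + (5)·R1: [0, -3, -3, 3, 9]
R3 ← R3 − (4)·R2: [0, 0, 0, 0, 0]
R4 ← R4 − (3)·R2: [0, 0, 0, 0, 0]
R5 ← R5 − R2: [0, 0, 0, 0, 0]
Echelon form has 2 nonzero rows, so rank(P) = 2.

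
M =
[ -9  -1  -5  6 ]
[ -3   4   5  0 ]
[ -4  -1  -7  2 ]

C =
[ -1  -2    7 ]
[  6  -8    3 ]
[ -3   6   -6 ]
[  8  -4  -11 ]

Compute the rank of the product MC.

First compute MC:
[[ 66, -28, -102],
 [ 12,   4, -39],
 [ 35, -34, -11]]
Now row reduce the product.
R2 ← R2 − (2/11)·R1: [0, 100/11, -225/11]
R3 ← R3 − (35/66)·R1: [0, -632/33, 474/11]
R3 ← R3 + (158/75)·R2: [0, 0, 0]
2 nonzero rows, so rank(MC) = 2.

2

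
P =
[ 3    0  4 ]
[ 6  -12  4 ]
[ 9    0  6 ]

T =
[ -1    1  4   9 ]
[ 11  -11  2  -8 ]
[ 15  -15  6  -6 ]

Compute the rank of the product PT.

3

First compute PT:
[[ 57, -57,  36,   3],
 [-78,  78,  24, 126],
 [ 81, -81,  72,  45]]
Now row reduce the product.
R2 ← R2 + (26/19)·R1: [0, 0, 1392/19, 2472/19]
R3 ← R3 − (27/19)·R1: [0, 0, 396/19, 774/19]
R3 ← R3 − (33/116)·R2: [0, 0, 0, 108/29]
3 nonzero rows, so rank(PT) = 3.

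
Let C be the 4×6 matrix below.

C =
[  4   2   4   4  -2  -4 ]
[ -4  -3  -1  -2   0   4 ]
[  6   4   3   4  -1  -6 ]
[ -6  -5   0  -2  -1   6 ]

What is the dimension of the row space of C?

2

Row reduce to echelon form.
R2 ← R2 + R1: [0, -1, 3, 2, -2, 0]
R3 ← R3 − (3/2)·R1: [0, 1, -3, -2, 2, 0]
R4 ← R4 + (3/2)·R1: [0, -2, 6, 4, -4, 0]
R3 ← R3 + R2: [0, 0, 0, 0, 0, 0]
R4 ← R4 − (2)·R2: [0, 0, 0, 0, 0, 0]
Echelon form has 2 nonzero rows, so rank(C) = 2.
The row space has dimension equal to the rank: 2.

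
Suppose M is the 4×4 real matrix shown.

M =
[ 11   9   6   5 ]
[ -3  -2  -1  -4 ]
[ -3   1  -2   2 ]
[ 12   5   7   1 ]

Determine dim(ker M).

Row reduce to echelon form.
R2 ← R2 + (3/11)·R1: [0, 5/11, 7/11, -29/11]
R3 ← R3 + (3/11)·R1: [0, 38/11, -4/11, 37/11]
R4 ← R4 − (12/11)·R1: [0, -53/11, 5/11, -49/11]
R3 ← R3 − (38/5)·R2: [0, 0, -26/5, 117/5]
R4 ← R4 + (53/5)·R2: [0, 0, 36/5, -162/5]
R4 ← R4 + (18/13)·R3: [0, 0, 0, 0]
3 nonzero rows, so rank(M) = 3.
M has 4 columns; by rank–nullity, nullity = 4 − 3 = 1.

1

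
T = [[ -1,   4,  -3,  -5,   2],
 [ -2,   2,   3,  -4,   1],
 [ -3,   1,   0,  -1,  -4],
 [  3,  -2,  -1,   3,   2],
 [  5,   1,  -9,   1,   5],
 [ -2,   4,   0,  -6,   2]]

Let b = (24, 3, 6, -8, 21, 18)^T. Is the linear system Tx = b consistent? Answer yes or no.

Row reduce the augmented matrix [T | b].
R2 ← R2 − (2)·R1: [0, -6, 9, 6, -3, -45]
R3 ← R3 − (3)·R1: [0, -11, 9, 14, -10, -66]
R4 ← R4 + (3)·R1: [0, 10, -10, -12, 8, 64]
R5 ← R5 + (5)·R1: [0, 21, -24, -24, 15, 141]
R6 ← R6 − (2)·R1: [0, -4, 6, 4, -2, -30]
R3 ← R3 − (11/6)·R2: [0, 0, -15/2, 3, -9/2, 33/2]
R4 ← R4 + (5/3)·R2: [0, 0, 5, -2, 3, -11]
R5 ← R5 + (7/2)·R2: [0, 0, 15/2, -3, 9/2, -33/2]
R6 ← R6 − (2/3)·R2: [0, 0, 0, 0, 0, 0]
R4 ← R4 + (2/3)·R3: [0, 0, 0, 0, 0, 0]
R5 ← R5 + R3: [0, 0, 0, 0, 0, 0]
The echelon form has 3 nonzero rows, and every pivot lies in the first 5 columns, so rank(T) = rank([T|b]) = 3.
The system is consistent.

yes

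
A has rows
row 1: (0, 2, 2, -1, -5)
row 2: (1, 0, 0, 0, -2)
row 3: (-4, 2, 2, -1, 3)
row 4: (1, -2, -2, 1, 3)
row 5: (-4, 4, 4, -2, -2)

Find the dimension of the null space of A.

Row reduce to echelon form.
Swap R1 ↔ R2
R3 ← R3 + (4)·R1: [0, 2, 2, -1, -5]
R4 ← R4 − R1: [0, -2, -2, 1, 5]
R5 ← R5 + (4)·R1: [0, 4, 4, -2, -10]
R3 ← R3 − R2: [0, 0, 0, 0, 0]
R4 ← R4 + R2: [0, 0, 0, 0, 0]
R5 ← R5 − (2)·R2: [0, 0, 0, 0, 0]
2 nonzero rows, so rank(A) = 2.
A has 5 columns; by rank–nullity, nullity = 5 − 2 = 3.

3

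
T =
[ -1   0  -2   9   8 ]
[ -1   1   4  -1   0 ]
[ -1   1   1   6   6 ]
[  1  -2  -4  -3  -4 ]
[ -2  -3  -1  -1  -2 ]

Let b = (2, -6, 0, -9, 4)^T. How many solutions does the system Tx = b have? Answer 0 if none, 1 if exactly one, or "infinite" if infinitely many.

Row reduce the augmented matrix [T | b].
R2 ← R2 − R1: [0, 1, 6, -10, -8, -8]
R3 ← R3 − R1: [0, 1, 3, -3, -2, -2]
R4 ← R4 + R1: [0, -2, -6, 6, 4, -7]
R5 ← R5 − (2)·R1: [0, -3, 3, -19, -18, 0]
R3 ← R3 − R2: [0, 0, -3, 7, 6, 6]
R4 ← R4 + (2)·R2: [0, 0, 6, -14, -12, -23]
R5 ← R5 + (3)·R2: [0, 0, 21, -49, -42, -24]
R4 ← R4 + (2)·R3: [0, 0, 0, 0, 0, -11]
R5 ← R5 + (7)·R3: [0, 0, 0, 0, 0, 18]
R5 ← R5 + (18/11)·R4: [0, 0, 0, 0, 0, 0]
The echelon form has 4 nonzero rows; the last pivot sits in the augmented column, so rank(T) = 3 but rank([T|b]) = 4.
Since the ranks differ, the system is inconsistent.
It has no solutions.

0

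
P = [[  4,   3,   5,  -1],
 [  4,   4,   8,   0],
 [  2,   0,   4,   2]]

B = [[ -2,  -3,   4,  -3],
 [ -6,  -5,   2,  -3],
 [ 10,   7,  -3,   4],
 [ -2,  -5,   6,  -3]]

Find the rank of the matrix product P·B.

3

First compute PB:
[[ 26,  13,   1,   2],
 [ 48,  24,   0,   8],
 [ 32,  12,   8,   4]]
Now row reduce the product.
R2 ← R2 − (24/13)·R1: [0, 0, -24/13, 56/13]
R3 ← R3 − (16/13)·R1: [0, -4, 88/13, 20/13]
Swap R2 ↔ R3
3 nonzero rows, so rank(PB) = 3.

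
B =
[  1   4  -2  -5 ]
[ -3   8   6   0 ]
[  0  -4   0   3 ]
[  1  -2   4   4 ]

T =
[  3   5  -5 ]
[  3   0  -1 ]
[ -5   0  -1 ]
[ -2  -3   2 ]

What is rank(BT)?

First compute BT:
[[ 35,  20, -17],
 [-15, -15,   1],
 [-18,  -9,  10],
 [-31,  -7,   1]]
Now row reduce the product.
R2 ← R2 + (3/7)·R1: [0, -45/7, -44/7]
R3 ← R3 + (18/35)·R1: [0, 9/7, 44/35]
R4 ← R4 + (31/35)·R1: [0, 75/7, -492/35]
R3 ← R3 + (1/5)·R2: [0, 0, 0]
R4 ← R4 + (5/3)·R2: [0, 0, -368/15]
Swap R3 ↔ R4
3 nonzero rows, so rank(BT) = 3.

3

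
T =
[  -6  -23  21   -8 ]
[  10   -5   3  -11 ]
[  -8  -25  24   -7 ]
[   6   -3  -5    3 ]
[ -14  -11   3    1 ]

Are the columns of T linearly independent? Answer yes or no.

Row reduce T to echelon form.
R2 ← R2 + (5/3)·R1: [0, -130/3, 38, -73/3]
R3 ← R3 − (4/3)·R1: [0, 17/3, -4, 11/3]
R4 ← R4 + R1: [0, -26, 16, -5]
R5 ← R5 − (7/3)·R1: [0, 128/3, -46, 59/3]
R3 ← R3 + (17/130)·R2: [0, 0, 63/65, 63/130]
R4 ← R4 − (3/5)·R2: [0, 0, -34/5, 48/5]
R5 ← R5 + (64/65)·R2: [0, 0, -558/65, -279/65]
R4 ← R4 + (442/63)·R3: [0, 0, 0, 13]
R5 ← R5 + (62/7)·R3: [0, 0, 0, 0]
4 pivots among 4 columns.
Every column is a pivot column, so the columns are linearly independent.

yes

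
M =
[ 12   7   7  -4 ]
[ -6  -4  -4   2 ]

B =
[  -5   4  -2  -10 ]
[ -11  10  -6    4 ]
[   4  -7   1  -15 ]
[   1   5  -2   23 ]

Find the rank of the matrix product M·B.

2

First compute MB:
[[-113,  49, -51, -289],
 [ 60, -26,  28, 150]]
Now row reduce the product.
R2 ← R2 + (60/113)·R1: [0, 2/113, 104/113, -390/113]
2 nonzero rows, so rank(MB) = 2.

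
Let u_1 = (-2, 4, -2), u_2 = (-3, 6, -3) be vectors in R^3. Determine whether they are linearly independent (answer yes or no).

Form the matrix with these vectors as rows and row reduce.
R2 ← R2 − (3/2)·R1: [0, 0, 0]
1 nonzero row, so the 2 vectors span a space of dimension 1.
Since 1 < 2, the vectors are linearly dependent.

no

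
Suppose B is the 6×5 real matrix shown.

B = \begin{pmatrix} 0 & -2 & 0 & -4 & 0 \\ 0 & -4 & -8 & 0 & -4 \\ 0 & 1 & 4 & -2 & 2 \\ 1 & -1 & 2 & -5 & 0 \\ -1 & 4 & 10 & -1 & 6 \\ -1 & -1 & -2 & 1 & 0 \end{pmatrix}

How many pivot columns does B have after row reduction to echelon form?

Row reduce to echelon form.
Swap R1 ↔ R4
R5 ← R5 + R1: [0, 3, 12, -6, 6]
R6 ← R6 + R1: [0, -2, 0, -4, 0]
R3 ← R3 + (1/4)·R2: [0, 0, 2, -2, 1]
R4 ← R4 − (1/2)·R2: [0, 0, 4, -4, 2]
R5 ← R5 + (3/4)·R2: [0, 0, 6, -6, 3]
R6 ← R6 − (1/2)·R2: [0, 0, 4, -4, 2]
R4 ← R4 − (2)·R3: [0, 0, 0, 0, 0]
R5 ← R5 − (3)·R3: [0, 0, 0, 0, 0]
R6 ← R6 − (2)·R3: [0, 0, 0, 0, 0]
Echelon form has 3 nonzero rows, so rank(B) = 3.
Each nonzero row contributes one pivot column: 3 pivot columns.

3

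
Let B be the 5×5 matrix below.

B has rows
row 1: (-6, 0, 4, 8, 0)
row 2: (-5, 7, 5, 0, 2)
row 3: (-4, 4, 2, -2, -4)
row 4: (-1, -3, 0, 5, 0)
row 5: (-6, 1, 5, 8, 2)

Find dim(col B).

Row reduce to echelon form.
R2 ← R2 − (5/6)·R1: [0, 7, 5/3, -20/3, 2]
R3 ← R3 − (2/3)·R1: [0, 4, -2/3, -22/3, -4]
R4 ← R4 − (1/6)·R1: [0, -3, -2/3, 11/3, 0]
R5 ← R5 − R1: [0, 1, 1, 0, 2]
R3 ← R3 − (4/7)·R2: [0, 0, -34/21, -74/21, -36/7]
R4 ← R4 + (3/7)·R2: [0, 0, 1/21, 17/21, 6/7]
R5 ← R5 − (1/7)·R2: [0, 0, 16/21, 20/21, 12/7]
R4 ← R4 + (1/34)·R3: [0, 0, 0, 12/17, 12/17]
R5 ← R5 + (8/17)·R3: [0, 0, 0, -12/17, -12/17]
R5 ← R5 + R4: [0, 0, 0, 0, 0]
Echelon form has 4 nonzero rows, so rank(B) = 4.
The column space has dimension equal to the rank: 4.

4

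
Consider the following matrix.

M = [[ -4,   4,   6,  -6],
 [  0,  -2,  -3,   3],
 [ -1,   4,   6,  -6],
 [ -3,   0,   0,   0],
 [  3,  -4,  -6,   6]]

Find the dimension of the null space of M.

Row reduce to echelon form.
R3 ← R3 − (1/4)·R1: [0, 3, 9/2, -9/2]
R4 ← R4 − (3/4)·R1: [0, -3, -9/2, 9/2]
R5 ← R5 + (3/4)·R1: [0, -1, -3/2, 3/2]
R3 ← R3 + (3/2)·R2: [0, 0, 0, 0]
R4 ← R4 − (3/2)·R2: [0, 0, 0, 0]
R5 ← R5 − (1/2)·R2: [0, 0, 0, 0]
2 nonzero rows, so rank(M) = 2.
M has 4 columns; by rank–nullity, nullity = 4 − 2 = 2.

2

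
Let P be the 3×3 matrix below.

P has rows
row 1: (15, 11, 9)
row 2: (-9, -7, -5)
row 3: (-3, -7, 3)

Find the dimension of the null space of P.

1

Row reduce to echelon form.
R2 ← R2 + (3/5)·R1: [0, -2/5, 2/5]
R3 ← R3 + (1/5)·R1: [0, -24/5, 24/5]
R3 ← R3 − (12)·R2: [0, 0, 0]
2 nonzero rows, so rank(P) = 2.
P has 3 columns; by rank–nullity, nullity = 3 − 2 = 1.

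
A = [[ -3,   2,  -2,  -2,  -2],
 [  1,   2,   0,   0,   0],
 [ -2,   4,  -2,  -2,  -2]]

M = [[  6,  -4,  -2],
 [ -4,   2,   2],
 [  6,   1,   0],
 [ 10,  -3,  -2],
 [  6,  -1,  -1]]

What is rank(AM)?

First compute AM:
[[-70,  22,  16],
 [ -2,   0,   2],
 [-72,  22,  18]]
Now row reduce the product.
R2 ← R2 − (1/35)·R1: [0, -22/35, 54/35]
R3 ← R3 − (36/35)·R1: [0, -22/35, 54/35]
R3 ← R3 − R2: [0, 0, 0]
2 nonzero rows, so rank(AM) = 2.

2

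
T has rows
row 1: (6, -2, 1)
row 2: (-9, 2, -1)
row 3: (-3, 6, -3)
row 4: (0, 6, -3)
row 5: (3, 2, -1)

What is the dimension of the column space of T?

2

Row reduce to echelon form.
R2 ← R2 + (3/2)·R1: [0, -1, 1/2]
R3 ← R3 + (1/2)·R1: [0, 5, -5/2]
R5 ← R5 − (1/2)·R1: [0, 3, -3/2]
R3 ← R3 + (5)·R2: [0, 0, 0]
R4 ← R4 + (6)·R2: [0, 0, 0]
R5 ← R5 + (3)·R2: [0, 0, 0]
Echelon form has 2 nonzero rows, so rank(T) = 2.
The column space has dimension equal to the rank: 2.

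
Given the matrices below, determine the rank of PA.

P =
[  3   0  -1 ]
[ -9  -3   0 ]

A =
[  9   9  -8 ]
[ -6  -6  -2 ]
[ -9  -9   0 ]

First compute PA:
[[ 36,  36, -24],
 [-63, -63,  78]]
Now row reduce the product.
R2 ← R2 + (7/4)·R1: [0, 0, 36]
2 nonzero rows, so rank(PA) = 2.

2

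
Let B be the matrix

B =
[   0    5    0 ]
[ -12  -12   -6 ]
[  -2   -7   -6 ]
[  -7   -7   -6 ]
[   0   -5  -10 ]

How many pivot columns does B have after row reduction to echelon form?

3

Row reduce to echelon form.
Swap R1 ↔ R2
R3 ← R3 − (1/6)·R1: [0, -5, -5]
R4 ← R4 − (7/12)·R1: [0, 0, -5/2]
R3 ← R3 + R2: [0, 0, -5]
R5 ← R5 + R2: [0, 0, -10]
R4 ← R4 − (1/2)·R3: [0, 0, 0]
R5 ← R5 − (2)·R3: [0, 0, 0]
Echelon form has 3 nonzero rows, so rank(B) = 3.
Each nonzero row contributes one pivot column: 3 pivot columns.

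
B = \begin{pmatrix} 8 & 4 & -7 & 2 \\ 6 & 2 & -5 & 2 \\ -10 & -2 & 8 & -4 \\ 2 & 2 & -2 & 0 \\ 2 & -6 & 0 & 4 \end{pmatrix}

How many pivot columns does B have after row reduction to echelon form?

Row reduce to echelon form.
R2 ← R2 − (3/4)·R1: [0, -1, 1/4, 1/2]
R3 ← R3 + (5/4)·R1: [0, 3, -3/4, -3/2]
R4 ← R4 − (1/4)·R1: [0, 1, -1/4, -1/2]
R5 ← R5 − (1/4)·R1: [0, -7, 7/4, 7/2]
R3 ← R3 + (3)·R2: [0, 0, 0, 0]
R4 ← R4 + R2: [0, 0, 0, 0]
R5 ← R5 − (7)·R2: [0, 0, 0, 0]
Echelon form has 2 nonzero rows, so rank(B) = 2.
Each nonzero row contributes one pivot column: 2 pivot columns.

2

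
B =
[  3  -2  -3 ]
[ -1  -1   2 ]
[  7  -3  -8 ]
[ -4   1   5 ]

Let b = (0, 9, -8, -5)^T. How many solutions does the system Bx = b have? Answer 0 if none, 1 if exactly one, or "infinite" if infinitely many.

0

Row reduce the augmented matrix [B | b].
R2 ← R2 + (1/3)·R1: [0, -5/3, 1, 9]
R3 ← R3 − (7/3)·R1: [0, 5/3, -1, -8]
R4 ← R4 + (4/3)·R1: [0, -5/3, 1, -5]
R3 ← R3 + R2: [0, 0, 0, 1]
R4 ← R4 − R2: [0, 0, 0, -14]
R4 ← R4 + (14)·R3: [0, 0, 0, 0]
The echelon form has 3 nonzero rows; the last pivot sits in the augmented column, so rank(B) = 2 but rank([B|b]) = 3.
Since the ranks differ, the system is inconsistent.
It has no solutions.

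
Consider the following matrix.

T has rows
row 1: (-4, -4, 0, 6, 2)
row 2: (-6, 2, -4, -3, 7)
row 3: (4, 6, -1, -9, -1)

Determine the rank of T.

2

Row reduce to echelon form.
R2 ← R2 − (3/2)·R1: [0, 8, -4, -12, 4]
R3 ← R3 + R1: [0, 2, -1, -3, 1]
R3 ← R3 − (1/4)·R2: [0, 0, 0, 0, 0]
Echelon form has 2 nonzero rows, so rank(T) = 2.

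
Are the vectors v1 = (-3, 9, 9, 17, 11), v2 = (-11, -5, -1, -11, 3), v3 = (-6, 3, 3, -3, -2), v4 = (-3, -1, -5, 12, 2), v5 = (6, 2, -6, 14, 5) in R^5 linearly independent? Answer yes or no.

yes

Form the matrix with these vectors as rows and row reduce.
R2 ← R2 − (11/3)·R1: [0, -38, -34, -220/3, -112/3]
R3 ← R3 − (2)·R1: [0, -15, -15, -37, -24]
R4 ← R4 − R1: [0, -10, -14, -5, -9]
R5 ← R5 + (2)·R1: [0, 20, 12, 48, 27]
R3 ← R3 − (15/38)·R2: [0, 0, -30/19, -153/19, -176/19]
R4 ← R4 − (5/19)·R2: [0, 0, -96/19, 815/57, 47/57]
R5 ← R5 + (10/19)·R2: [0, 0, -112/19, 536/57, 419/57]
R4 ← R4 − (16/5)·R3: [0, 0, 0, 601/15, 457/15]
R5 ← R5 − (56/15)·R3: [0, 0, 0, 592/15, 629/15]
R5 ← R5 − (592/601)·R4: [0, 0, 0, 0, 21497/1803]
5 nonzero rows, so the 5 vectors span a space of dimension 5.
Since 5 = 5, the vectors are linearly independent.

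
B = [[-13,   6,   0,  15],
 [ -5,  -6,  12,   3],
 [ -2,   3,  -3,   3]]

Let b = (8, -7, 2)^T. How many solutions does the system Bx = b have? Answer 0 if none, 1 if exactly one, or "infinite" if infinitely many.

Row reduce the augmented matrix [B | b].
R2 ← R2 − (5/13)·R1: [0, -108/13, 12, -36/13, -131/13]
R3 ← R3 − (2/13)·R1: [0, 27/13, -3, 9/13, 10/13]
R3 ← R3 + (1/4)·R2: [0, 0, 0, 0, -7/4]
The echelon form has 3 nonzero rows; the last pivot sits in the augmented column, so rank(B) = 2 but rank([B|b]) = 3.
Since the ranks differ, the system is inconsistent.
It has no solutions.

0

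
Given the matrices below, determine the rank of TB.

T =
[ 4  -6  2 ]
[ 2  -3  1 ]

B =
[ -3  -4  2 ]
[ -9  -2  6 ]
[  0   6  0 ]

First compute TB:
[[ 42,   8, -28],
 [ 21,   4, -14]]
Now row reduce the product.
R2 ← R2 − (1/2)·R1: [0, 0, 0]
1 nonzero row, so rank(TB) = 1.

1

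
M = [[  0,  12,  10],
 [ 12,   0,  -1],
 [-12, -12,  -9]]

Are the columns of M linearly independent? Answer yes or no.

no

Row reduce M to echelon form.
Swap R1 ↔ R2
R3 ← R3 + R1: [0, -12, -10]
R3 ← R3 + R2: [0, 0, 0]
2 pivots among 3 columns.
Only 2 < 3 pivot columns, so the columns are linearly dependent.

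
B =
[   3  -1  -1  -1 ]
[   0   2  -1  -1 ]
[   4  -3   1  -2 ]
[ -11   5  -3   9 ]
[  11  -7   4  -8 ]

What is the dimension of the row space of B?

3

Row reduce to echelon form.
R3 ← R3 − (4/3)·R1: [0, -5/3, 7/3, -2/3]
R4 ← R4 + (11/3)·R1: [0, 4/3, -20/3, 16/3]
R5 ← R5 − (11/3)·R1: [0, -10/3, 23/3, -13/3]
R3 ← R3 + (5/6)·R2: [0, 0, 3/2, -3/2]
R4 ← R4 − (2/3)·R2: [0, 0, -6, 6]
R5 ← R5 + (5/3)·R2: [0, 0, 6, -6]
R4 ← R4 + (4)·R3: [0, 0, 0, 0]
R5 ← R5 − (4)·R3: [0, 0, 0, 0]
Echelon form has 3 nonzero rows, so rank(B) = 3.
The row space has dimension equal to the rank: 3.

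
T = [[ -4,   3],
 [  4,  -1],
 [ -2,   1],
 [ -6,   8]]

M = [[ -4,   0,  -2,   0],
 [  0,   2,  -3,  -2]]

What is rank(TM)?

2

First compute TM:
[[ 16,   6,  -1,  -6],
 [-16,  -2,  -5,   2],
 [  8,   2,   1,  -2],
 [ 24,  16, -12, -16]]
Now row reduce the product.
R2 ← R2 + R1: [0, 4, -6, -4]
R3 ← R3 − (1/2)·R1: [0, -1, 3/2, 1]
R4 ← R4 − (3/2)·R1: [0, 7, -21/2, -7]
R3 ← R3 + (1/4)·R2: [0, 0, 0, 0]
R4 ← R4 − (7/4)·R2: [0, 0, 0, 0]
2 nonzero rows, so rank(TM) = 2.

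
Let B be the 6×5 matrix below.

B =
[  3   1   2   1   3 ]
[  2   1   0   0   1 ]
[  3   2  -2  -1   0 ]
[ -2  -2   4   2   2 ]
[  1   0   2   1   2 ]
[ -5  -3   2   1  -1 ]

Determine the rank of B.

Row reduce to echelon form.
R2 ← R2 − (2/3)·R1: [0, 1/3, -4/3, -2/3, -1]
R3 ← R3 − R1: [0, 1, -4, -2, -3]
R4 ← R4 + (2/3)·R1: [0, -4/3, 16/3, 8/3, 4]
R5 ← R5 − (1/3)·R1: [0, -1/3, 4/3, 2/3, 1]
R6 ← R6 + (5/3)·R1: [0, -4/3, 16/3, 8/3, 4]
R3 ← R3 − (3)·R2: [0, 0, 0, 0, 0]
R4 ← R4 + (4)·R2: [0, 0, 0, 0, 0]
R5 ← R5 + R2: [0, 0, 0, 0, 0]
R6 ← R6 + (4)·R2: [0, 0, 0, 0, 0]
Echelon form has 2 nonzero rows, so rank(B) = 2.

2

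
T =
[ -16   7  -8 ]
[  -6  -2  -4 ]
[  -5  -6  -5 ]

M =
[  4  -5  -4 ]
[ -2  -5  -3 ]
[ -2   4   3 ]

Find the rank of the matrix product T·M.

2

First compute TM:
[[-62,  13,  19],
 [-12,  24,  18],
 [  2,  35,  23]]
Now row reduce the product.
R2 ← R2 − (6/31)·R1: [0, 666/31, 444/31]
R3 ← R3 + (1/31)·R1: [0, 1098/31, 732/31]
R3 ← R3 − (61/37)·R2: [0, 0, 0]
2 nonzero rows, so rank(TM) = 2.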